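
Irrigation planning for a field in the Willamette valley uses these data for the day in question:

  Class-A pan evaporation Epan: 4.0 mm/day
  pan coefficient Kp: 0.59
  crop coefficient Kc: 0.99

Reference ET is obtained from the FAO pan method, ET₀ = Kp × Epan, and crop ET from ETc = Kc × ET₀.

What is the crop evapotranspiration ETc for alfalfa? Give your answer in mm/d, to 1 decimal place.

ET₀ = 0.59 × 4.0 = 2.3600 mm/d
ETc = Kc × ET₀ = 0.99 × 2.3600 = 2.3364 mm/d

2.3 mm/d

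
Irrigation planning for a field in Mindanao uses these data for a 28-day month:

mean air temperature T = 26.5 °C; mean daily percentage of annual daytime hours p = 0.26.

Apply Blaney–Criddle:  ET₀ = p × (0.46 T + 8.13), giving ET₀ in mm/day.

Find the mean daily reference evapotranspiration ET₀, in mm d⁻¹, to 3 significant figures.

ET₀ = 0.26 × (0.46 × 26.5 + 8.13) = 0.26 × 20.320 = 5.2832 mm/d

5.28 mm d⁻¹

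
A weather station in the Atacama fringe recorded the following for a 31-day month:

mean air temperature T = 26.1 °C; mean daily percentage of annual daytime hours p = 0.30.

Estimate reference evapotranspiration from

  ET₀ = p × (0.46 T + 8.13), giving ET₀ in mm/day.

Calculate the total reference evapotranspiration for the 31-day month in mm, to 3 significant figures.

187 mm

ET₀ = 0.30 × (0.46 × 26.1 + 8.13) = 0.30 × 20.136 = 6.0408 mm/d
Monthly total = 6.0408 × 31 = 187.265 mm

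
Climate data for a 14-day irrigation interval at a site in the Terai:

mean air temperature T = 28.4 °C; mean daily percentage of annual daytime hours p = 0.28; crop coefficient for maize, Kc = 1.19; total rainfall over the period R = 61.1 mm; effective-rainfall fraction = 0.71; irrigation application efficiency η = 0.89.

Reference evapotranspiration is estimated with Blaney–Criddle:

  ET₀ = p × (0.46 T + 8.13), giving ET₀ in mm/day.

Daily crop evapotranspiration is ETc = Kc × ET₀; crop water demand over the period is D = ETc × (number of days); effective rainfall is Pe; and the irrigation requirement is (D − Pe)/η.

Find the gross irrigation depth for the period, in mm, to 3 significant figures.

ET₀ = 0.28 × (0.46 × 28.4 + 8.13) = 0.28 × 21.194 = 5.9343 mm/d
ETc = Kc × ET₀ = 1.19 × 5.9343 = 7.0618 mm/d
Crop demand D = ETc × 14 d = 7.0618 × 14 = 98.865 mm
Pe = 0.71 × 61.1 = 43.381 mm
D − Pe = 98.865 − 43.381 = 55.484 mm
Gross irrigation = 55.484 / 0.89 = 62.342 mm

62.3 mm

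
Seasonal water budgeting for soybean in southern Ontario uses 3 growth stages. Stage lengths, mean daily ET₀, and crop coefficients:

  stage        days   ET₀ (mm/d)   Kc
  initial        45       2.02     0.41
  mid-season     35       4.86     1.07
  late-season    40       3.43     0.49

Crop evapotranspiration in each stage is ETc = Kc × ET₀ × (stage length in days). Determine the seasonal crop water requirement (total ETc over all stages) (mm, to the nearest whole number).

287 mm

initial: 0.41 × 2.02 × 45 = 37.27 mm
mid-season: 1.07 × 4.86 × 35 = 182.01 mm
late-season: 0.49 × 3.43 × 40 = 67.23 mm
Seasonal total = 286.51 mm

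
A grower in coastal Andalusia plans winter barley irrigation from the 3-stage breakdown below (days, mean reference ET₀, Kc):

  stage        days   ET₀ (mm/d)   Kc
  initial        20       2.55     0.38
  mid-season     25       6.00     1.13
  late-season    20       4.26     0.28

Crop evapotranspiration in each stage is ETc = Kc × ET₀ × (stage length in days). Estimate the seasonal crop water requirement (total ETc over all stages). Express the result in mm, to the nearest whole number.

initial: 0.38 × 2.55 × 20 = 19.38 mm
mid-season: 1.13 × 6.00 × 25 = 169.50 mm
late-season: 0.28 × 4.26 × 20 = 23.86 mm
Seasonal total = 212.74 mm

213 mm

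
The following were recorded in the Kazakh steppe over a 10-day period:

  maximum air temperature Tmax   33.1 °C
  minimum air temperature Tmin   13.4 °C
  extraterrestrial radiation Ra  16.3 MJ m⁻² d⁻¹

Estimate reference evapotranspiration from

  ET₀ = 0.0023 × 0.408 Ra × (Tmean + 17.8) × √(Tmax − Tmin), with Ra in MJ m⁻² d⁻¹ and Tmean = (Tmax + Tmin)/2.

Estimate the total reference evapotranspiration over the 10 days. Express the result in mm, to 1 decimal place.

27.9 mm

Tmean = (33.1 + 13.4)/2 = 23.25 °C
0.408 Ra = 0.408 × 16.3 = 6.6504 mm/d equivalent
ET₀ = 0.0023 × 6.6504 × (23.25 + 17.8) × √19.7 = 0.0023 × 6.6504 × 41.05 × 4.4385 = 2.7869 mm/d
Over 10 days: 2.7869 × 10 = 27.869 mm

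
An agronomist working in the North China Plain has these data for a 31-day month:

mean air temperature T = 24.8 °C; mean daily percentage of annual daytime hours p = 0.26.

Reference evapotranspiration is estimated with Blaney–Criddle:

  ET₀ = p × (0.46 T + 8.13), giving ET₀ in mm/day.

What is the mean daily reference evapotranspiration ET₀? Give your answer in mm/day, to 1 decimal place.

ET₀ = 0.26 × (0.46 × 24.8 + 8.13) = 0.26 × 19.538 = 5.0799 mm/d

5.1 mm/day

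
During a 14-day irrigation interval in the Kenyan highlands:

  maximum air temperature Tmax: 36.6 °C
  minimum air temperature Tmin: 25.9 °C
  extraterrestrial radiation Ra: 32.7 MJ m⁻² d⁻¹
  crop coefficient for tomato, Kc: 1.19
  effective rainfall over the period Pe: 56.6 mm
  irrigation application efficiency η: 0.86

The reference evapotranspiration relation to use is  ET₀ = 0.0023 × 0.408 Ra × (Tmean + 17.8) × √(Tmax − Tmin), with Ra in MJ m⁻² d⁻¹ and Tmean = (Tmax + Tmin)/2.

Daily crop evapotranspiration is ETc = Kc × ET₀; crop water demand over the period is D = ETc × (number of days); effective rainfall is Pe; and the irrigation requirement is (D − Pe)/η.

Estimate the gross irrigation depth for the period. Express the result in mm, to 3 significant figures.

Tmean = (36.6 + 25.9)/2 = 31.25 °C
0.408 Ra = 0.408 × 32.7 = 13.3416 mm/d equivalent
ET₀ = 0.0023 × 13.3416 × (31.25 + 17.8) × √10.7 = 0.0023 × 13.3416 × 49.05 × 3.2711 = 4.9234 mm/d
ETc = Kc × ET₀ = 1.19 × 4.9234 = 5.8588 mm/d
Crop demand D = ETc × 14 d = 5.8588 × 14 = 82.023 mm
D − Pe = 82.023 − 56.6 = 25.423 mm
Gross irrigation = 25.423 / 0.86 = 29.562 mm

29.6 mm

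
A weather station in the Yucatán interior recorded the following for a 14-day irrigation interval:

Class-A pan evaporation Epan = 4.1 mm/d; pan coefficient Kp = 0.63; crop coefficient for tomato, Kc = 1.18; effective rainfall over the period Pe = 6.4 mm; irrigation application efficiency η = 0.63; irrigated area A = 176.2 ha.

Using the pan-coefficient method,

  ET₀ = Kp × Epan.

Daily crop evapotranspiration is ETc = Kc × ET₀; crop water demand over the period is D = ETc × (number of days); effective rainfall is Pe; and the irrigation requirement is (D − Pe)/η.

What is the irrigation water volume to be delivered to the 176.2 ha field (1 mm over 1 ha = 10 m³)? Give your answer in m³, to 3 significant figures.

101000 m³

ET₀ = 0.63 × 4.1 = 2.5830 mm/d
ETc = Kc × ET₀ = 1.18 × 2.5830 = 3.0479 mm/d
Crop demand D = ETc × 14 d = 3.0479 × 14 = 42.671 mm
D − Pe = 42.671 − 6.4 = 36.271 mm
Gross irrigation = 36.271 / 0.63 = 57.573 mm
Volume = 57.573 mm × 176.2 ha × 10 = 101443.6 m³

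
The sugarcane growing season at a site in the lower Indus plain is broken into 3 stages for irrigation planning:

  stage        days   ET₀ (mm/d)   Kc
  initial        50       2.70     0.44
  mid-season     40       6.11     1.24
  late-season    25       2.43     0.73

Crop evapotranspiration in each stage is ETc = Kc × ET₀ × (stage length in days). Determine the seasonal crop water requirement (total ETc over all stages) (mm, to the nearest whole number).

407 mm

initial: 0.44 × 2.70 × 50 = 59.40 mm
mid-season: 1.24 × 6.11 × 40 = 303.06 mm
late-season: 0.73 × 2.43 × 25 = 44.35 mm
Seasonal total = 406.81 mm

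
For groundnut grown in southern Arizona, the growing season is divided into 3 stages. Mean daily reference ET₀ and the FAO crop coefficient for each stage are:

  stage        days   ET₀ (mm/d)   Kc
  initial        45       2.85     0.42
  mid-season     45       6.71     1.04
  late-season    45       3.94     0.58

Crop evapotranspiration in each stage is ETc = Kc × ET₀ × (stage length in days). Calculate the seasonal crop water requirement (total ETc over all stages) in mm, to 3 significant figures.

initial: 0.42 × 2.85 × 45 = 53.87 mm
mid-season: 1.04 × 6.71 × 45 = 314.03 mm
late-season: 0.58 × 3.94 × 45 = 102.83 mm
Seasonal total = 470.73 mm

471 mm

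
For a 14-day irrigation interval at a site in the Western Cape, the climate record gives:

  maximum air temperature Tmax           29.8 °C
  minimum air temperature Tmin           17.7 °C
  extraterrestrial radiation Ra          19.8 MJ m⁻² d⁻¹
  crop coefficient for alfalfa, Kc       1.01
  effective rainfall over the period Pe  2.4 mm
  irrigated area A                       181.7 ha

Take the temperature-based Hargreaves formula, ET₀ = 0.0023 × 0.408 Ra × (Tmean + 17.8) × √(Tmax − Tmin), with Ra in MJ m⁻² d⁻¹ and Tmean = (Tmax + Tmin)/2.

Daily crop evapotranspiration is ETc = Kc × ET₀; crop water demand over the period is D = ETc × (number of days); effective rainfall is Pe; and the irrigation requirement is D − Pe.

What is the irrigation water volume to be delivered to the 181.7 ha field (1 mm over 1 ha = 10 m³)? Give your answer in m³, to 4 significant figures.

64630 m³

Tmean = (29.8 + 17.7)/2 = 23.75 °C
0.408 Ra = 0.408 × 19.8 = 8.0784 mm/d equivalent
ET₀ = 0.0023 × 8.0784 × (23.75 + 17.8) × √12.1 = 0.0023 × 8.0784 × 41.55 × 3.4785 = 2.6854 mm/d
ETc = Kc × ET₀ = 1.01 × 2.6854 = 2.7123 mm/d
Crop demand D = ETc × 14 d = 2.7123 × 14 = 37.972 mm
D − Pe = 37.972 − 2.4 = 35.572 mm
Volume = 35.572 mm × 181.7 ha × 10 = 64634.3 m³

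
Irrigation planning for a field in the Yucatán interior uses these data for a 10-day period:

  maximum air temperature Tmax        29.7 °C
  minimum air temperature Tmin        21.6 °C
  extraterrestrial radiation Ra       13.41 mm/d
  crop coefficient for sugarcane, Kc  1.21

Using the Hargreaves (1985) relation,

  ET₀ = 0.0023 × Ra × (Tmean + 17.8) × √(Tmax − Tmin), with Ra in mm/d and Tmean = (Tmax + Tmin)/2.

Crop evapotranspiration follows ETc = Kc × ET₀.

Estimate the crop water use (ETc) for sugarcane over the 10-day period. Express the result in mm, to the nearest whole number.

46 mm

Tmean = (29.7 + 21.6)/2 = 25.65 °C
ET₀ = 0.0023 × 13.41 × (25.65 + 17.8) × √8.1 = 0.0023 × 13.41 × 43.45 × 2.8460 = 3.8140 mm/d
ETc = Kc × ET₀ = 1.21 × 3.8140 = 4.6149 mm/d
Over 10 days: 4.6149 × 10 = 46.149 mm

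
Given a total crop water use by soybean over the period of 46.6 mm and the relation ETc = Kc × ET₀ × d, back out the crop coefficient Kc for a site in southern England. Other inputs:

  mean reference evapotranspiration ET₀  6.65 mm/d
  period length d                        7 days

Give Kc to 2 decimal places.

ETc = Kc × ET₀ × d  ⇒  Kc = ETc / (ET₀ × d)
Kc = 46.6 / (6.65 × 7) = 46.6 / 46.55 = 1.0011

1.00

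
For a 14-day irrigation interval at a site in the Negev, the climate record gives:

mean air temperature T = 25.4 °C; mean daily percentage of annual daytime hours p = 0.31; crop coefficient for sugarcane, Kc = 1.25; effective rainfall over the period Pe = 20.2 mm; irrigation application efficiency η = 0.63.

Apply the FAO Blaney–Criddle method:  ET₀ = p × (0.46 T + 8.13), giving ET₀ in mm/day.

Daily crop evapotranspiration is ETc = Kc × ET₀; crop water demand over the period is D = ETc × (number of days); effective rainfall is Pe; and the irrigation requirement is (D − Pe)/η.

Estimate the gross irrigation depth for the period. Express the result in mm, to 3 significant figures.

ET₀ = 0.31 × (0.46 × 25.4 + 8.13) = 0.31 × 19.814 = 6.1423 mm/d
ETc = Kc × ET₀ = 1.25 × 6.1423 = 7.6779 mm/d
Crop demand D = ETc × 14 d = 7.6779 × 14 = 107.491 mm
D − Pe = 107.491 − 20.2 = 87.291 mm
Gross irrigation = 87.291 / 0.63 = 138.557 mm

139 mm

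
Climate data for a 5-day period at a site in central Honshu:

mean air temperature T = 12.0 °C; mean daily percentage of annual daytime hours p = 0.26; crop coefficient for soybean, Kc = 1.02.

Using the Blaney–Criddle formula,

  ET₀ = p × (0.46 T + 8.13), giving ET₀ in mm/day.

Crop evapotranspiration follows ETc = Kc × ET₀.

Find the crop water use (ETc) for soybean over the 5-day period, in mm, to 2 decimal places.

18.10 mm

ET₀ = 0.26 × (0.46 × 12.0 + 8.13) = 0.26 × 13.650 = 3.5490 mm/d
ETc = Kc × ET₀ = 1.02 × 3.5490 = 3.6200 mm/d
Over 5 days: 3.6200 × 5 = 18.100 mm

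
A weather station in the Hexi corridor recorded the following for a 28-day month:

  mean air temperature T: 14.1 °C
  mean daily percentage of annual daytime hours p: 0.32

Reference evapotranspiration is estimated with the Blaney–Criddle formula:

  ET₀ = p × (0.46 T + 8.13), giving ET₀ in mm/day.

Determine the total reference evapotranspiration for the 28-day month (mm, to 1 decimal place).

ET₀ = 0.32 × (0.46 × 14.1 + 8.13) = 0.32 × 14.616 = 4.6771 mm/d
Monthly total = 4.6771 × 28 = 130.959 mm

131.0 mm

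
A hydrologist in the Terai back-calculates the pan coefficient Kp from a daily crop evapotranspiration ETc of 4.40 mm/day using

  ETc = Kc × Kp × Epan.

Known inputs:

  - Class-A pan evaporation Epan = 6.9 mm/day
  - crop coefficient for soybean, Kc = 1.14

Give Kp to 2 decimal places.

0.56

ETc = Kc × Kp × Epan  ⇒  Kp = ETc / (Kc × Epan)
Kp = 4.40 / (1.14 × 6.9) = 4.40 / 7.866 = 0.5594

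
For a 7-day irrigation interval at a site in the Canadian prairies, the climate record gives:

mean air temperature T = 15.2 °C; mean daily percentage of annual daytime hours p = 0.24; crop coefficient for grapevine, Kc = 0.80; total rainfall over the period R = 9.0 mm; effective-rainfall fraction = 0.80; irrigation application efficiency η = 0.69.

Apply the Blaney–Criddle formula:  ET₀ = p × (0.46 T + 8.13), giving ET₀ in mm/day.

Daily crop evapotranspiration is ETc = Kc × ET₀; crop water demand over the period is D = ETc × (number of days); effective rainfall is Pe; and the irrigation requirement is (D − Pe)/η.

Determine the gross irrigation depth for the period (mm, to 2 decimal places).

19.02 mm

ET₀ = 0.24 × (0.46 × 15.2 + 8.13) = 0.24 × 15.122 = 3.6293 mm/d
ETc = Kc × ET₀ = 0.80 × 3.6293 = 2.9034 mm/d
Crop demand D = ETc × 7 d = 2.9034 × 7 = 20.324 mm
Pe = 0.80 × 9.0 = 7.200 mm
D − Pe = 20.324 − 7.200 = 13.124 mm
Gross irrigation = 13.124 / 0.69 = 19.020 mm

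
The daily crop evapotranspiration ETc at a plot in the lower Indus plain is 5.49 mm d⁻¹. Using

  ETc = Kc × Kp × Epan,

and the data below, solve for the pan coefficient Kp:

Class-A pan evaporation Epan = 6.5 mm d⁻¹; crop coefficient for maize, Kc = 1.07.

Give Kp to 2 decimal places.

0.79

ETc = Kc × Kp × Epan  ⇒  Kp = ETc / (Kc × Epan)
Kp = 5.49 / (1.07 × 6.5) = 5.49 / 6.955 = 0.7894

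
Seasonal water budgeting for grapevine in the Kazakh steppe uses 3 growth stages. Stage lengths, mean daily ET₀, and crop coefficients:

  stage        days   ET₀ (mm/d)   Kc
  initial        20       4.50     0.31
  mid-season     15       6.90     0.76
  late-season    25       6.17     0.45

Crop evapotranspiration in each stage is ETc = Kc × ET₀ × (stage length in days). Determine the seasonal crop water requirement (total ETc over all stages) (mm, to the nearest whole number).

initial: 0.31 × 4.50 × 20 = 27.90 mm
mid-season: 0.76 × 6.90 × 15 = 78.66 mm
late-season: 0.45 × 6.17 × 25 = 69.41 mm
Seasonal total = 175.97 mm

176 mm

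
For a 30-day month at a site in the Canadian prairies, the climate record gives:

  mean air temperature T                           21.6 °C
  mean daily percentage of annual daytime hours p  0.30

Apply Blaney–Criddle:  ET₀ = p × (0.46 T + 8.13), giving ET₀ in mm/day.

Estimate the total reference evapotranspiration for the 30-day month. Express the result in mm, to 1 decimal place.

ET₀ = 0.30 × (0.46 × 21.6 + 8.13) = 0.30 × 18.066 = 5.4198 mm/d
Monthly total = 5.4198 × 30 = 162.594 mm

162.6 mm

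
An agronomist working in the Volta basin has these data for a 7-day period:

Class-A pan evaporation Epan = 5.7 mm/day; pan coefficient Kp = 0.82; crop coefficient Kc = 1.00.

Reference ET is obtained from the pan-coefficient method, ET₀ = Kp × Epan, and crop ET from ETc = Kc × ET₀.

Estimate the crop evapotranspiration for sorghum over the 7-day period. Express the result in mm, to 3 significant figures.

32.7 mm

ET₀ = 0.82 × 5.7 = 4.6740 mm/d
ETc = Kc × ET₀ = 1.00 × 4.6740 = 4.6740 mm/d
Over 7 days: 4.6740 × 7 = 32.718 mm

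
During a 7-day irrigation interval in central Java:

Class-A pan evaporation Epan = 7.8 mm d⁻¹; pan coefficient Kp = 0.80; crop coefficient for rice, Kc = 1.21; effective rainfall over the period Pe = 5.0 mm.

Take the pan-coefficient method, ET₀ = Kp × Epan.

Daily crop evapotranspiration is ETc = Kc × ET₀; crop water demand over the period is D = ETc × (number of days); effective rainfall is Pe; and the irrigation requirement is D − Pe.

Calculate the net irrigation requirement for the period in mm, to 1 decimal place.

47.9 mm

ET₀ = 0.80 × 7.8 = 6.2400 mm/d
ETc = Kc × ET₀ = 1.21 × 6.2400 = 7.5504 mm/d
Crop demand D = ETc × 7 d = 7.5504 × 7 = 52.853 mm
D − Pe = 52.853 − 5.0 = 47.853 mm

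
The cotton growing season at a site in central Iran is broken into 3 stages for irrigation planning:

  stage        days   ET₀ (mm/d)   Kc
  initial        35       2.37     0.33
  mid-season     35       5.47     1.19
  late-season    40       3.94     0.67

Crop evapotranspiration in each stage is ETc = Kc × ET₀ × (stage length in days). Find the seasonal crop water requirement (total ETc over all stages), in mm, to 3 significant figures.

361 mm

initial: 0.33 × 2.37 × 35 = 27.37 mm
mid-season: 1.19 × 5.47 × 35 = 227.83 mm
late-season: 0.67 × 3.94 × 40 = 105.59 mm
Seasonal total = 360.79 mm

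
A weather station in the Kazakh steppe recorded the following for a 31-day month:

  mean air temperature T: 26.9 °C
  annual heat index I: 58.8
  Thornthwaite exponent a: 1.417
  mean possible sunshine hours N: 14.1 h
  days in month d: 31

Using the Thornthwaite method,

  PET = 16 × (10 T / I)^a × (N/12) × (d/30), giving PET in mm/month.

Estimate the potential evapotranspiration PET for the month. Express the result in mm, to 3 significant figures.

168 mm

10T/I = 10 × 26.9 / 58.8 = 4.5748
(10T/I)^a = 4.5748^1.417 = 8.6248
Uncorrected PET = 16 × 8.6248 = 137.997 mm
Correction = (N/12)(d/30) = (14.1/12)(31/30) = 1.2142
PET = 137.997 × 1.2142 = 167.556 mm/month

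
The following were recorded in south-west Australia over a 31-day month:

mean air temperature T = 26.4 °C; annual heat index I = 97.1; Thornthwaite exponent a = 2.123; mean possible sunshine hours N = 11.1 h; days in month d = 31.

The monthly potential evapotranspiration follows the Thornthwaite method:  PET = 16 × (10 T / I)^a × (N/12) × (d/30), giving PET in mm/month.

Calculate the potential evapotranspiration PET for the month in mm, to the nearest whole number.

128 mm

10T/I = 10 × 26.4 / 97.1 = 2.7188
(10T/I)^a = 2.7188^2.123 = 8.3596
Uncorrected PET = 16 × 8.3596 = 133.754 mm
Correction = (N/12)(d/30) = (11.1/12)(31/30) = 0.9558
PET = 133.754 × 0.9558 = 127.842 mm/month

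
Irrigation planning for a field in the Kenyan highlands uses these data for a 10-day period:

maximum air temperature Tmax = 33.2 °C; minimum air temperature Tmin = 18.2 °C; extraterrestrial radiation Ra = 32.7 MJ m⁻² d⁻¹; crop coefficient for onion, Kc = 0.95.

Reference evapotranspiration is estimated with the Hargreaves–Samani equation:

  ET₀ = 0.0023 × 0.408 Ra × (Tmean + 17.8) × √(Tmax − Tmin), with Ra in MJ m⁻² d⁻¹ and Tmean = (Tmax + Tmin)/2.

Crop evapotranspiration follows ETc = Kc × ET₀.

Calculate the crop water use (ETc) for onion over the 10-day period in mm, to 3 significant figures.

49.1 mm

Tmean = (33.2 + 18.2)/2 = 25.70 °C
0.408 Ra = 0.408 × 32.7 = 13.3416 mm/d equivalent
ET₀ = 0.0023 × 13.3416 × (25.70 + 17.8) × √15.0 = 0.0023 × 13.3416 × 43.50 × 3.8730 = 5.1698 mm/d
ETc = Kc × ET₀ = 0.95 × 5.1698 = 4.9113 mm/d
Over 10 days: 4.9113 × 10 = 49.113 mm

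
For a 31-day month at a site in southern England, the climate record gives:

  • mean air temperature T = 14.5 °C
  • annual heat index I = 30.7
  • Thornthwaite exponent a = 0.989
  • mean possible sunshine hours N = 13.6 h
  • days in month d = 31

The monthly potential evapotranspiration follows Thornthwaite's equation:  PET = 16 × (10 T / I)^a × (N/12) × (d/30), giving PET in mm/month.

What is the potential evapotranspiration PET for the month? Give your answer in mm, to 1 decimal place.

10T/I = 10 × 14.5 / 30.7 = 4.7231
(10T/I)^a = 4.7231^0.989 = 4.6431
Uncorrected PET = 16 × 4.6431 = 74.290 mm
Correction = (N/12)(d/30) = (13.6/12)(31/30) = 1.1711
PET = 74.290 × 1.1711 = 87.001 mm/month

87.0 mm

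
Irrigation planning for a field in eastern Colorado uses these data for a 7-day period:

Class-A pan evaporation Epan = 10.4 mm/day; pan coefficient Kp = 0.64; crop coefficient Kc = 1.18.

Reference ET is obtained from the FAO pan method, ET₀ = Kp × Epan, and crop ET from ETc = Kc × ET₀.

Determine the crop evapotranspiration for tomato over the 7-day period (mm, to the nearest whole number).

ET₀ = 0.64 × 10.4 = 6.6560 mm/d
ETc = Kc × ET₀ = 1.18 × 6.6560 = 7.8541 mm/d
Over 7 days: 7.8541 × 7 = 54.979 mm

55 mm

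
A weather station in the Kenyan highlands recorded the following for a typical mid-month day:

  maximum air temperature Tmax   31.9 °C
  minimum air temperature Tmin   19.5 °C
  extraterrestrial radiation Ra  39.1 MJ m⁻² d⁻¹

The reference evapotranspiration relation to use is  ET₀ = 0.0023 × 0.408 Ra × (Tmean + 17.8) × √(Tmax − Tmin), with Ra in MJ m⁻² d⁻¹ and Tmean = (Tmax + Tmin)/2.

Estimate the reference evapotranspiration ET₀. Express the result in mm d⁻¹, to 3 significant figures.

5.62 mm d⁻¹

Tmean = (31.9 + 19.5)/2 = 25.70 °C
0.408 Ra = 0.408 × 39.1 = 15.9528 mm/d equivalent
ET₀ = 0.0023 × 15.9528 × (25.70 + 17.8) × √12.4 = 0.0023 × 15.9528 × 43.50 × 3.5214 = 5.6204 mm/d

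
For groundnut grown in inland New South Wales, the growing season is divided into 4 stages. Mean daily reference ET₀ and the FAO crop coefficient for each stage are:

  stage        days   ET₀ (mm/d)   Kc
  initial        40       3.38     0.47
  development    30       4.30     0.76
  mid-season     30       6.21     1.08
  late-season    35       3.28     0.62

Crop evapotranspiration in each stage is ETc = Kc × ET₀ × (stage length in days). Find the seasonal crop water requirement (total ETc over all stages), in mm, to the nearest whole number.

initial: 0.47 × 3.38 × 40 = 63.54 mm
development: 0.76 × 4.30 × 30 = 98.04 mm
mid-season: 1.08 × 6.21 × 30 = 201.20 mm
late-season: 0.62 × 3.28 × 35 = 71.18 mm
Seasonal total = 433.96 mm

434 mm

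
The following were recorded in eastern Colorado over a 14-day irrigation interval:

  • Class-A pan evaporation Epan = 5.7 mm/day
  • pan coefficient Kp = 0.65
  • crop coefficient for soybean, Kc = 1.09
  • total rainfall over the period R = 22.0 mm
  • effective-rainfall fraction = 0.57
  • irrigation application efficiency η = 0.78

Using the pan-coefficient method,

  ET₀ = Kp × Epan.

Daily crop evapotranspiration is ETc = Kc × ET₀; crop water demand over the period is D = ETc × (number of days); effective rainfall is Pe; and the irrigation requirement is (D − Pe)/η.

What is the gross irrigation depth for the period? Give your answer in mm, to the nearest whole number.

56 mm

ET₀ = 0.65 × 5.7 = 3.7050 mm/d
ETc = Kc × ET₀ = 1.09 × 3.7050 = 4.0385 mm/d
Crop demand D = ETc × 14 d = 4.0385 × 14 = 56.539 mm
Pe = 0.57 × 22.0 = 12.540 mm
D − Pe = 56.539 − 12.540 = 43.999 mm
Gross irrigation = 43.999 / 0.78 = 56.409 mm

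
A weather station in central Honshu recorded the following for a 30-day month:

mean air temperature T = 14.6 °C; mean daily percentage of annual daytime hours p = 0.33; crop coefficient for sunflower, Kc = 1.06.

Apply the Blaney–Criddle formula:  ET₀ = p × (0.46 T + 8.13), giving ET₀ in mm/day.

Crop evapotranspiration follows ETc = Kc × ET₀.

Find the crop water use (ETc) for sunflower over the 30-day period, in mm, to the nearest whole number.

ET₀ = 0.33 × (0.46 × 14.6 + 8.13) = 0.33 × 14.846 = 4.8992 mm/d
ETc = Kc × ET₀ = 1.06 × 4.8992 = 5.1932 mm/d
Over 30 days: 5.1932 × 30 = 155.796 mm

156 mm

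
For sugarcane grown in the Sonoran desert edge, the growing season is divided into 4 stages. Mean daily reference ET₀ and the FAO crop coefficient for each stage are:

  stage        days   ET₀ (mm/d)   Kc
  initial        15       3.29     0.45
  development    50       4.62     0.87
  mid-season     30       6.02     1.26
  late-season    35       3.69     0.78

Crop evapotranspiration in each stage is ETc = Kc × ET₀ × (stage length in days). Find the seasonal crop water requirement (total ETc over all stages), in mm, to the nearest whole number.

551 mm

initial: 0.45 × 3.29 × 15 = 22.21 mm
development: 0.87 × 4.62 × 50 = 200.97 mm
mid-season: 1.26 × 6.02 × 30 = 227.56 mm
late-season: 0.78 × 3.69 × 35 = 100.74 mm
Seasonal total = 551.48 mm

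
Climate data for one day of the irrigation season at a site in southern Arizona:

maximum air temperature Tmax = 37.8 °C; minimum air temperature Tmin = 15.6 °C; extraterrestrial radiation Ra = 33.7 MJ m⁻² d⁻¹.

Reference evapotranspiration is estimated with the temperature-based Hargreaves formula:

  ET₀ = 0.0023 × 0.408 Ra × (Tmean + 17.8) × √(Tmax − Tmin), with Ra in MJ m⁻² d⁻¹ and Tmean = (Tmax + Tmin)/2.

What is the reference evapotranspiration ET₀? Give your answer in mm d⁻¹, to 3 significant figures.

6.63 mm d⁻¹

Tmean = (37.8 + 15.6)/2 = 26.70 °C
0.408 Ra = 0.408 × 33.7 = 13.7496 mm/d equivalent
ET₀ = 0.0023 × 13.7496 × (26.70 + 17.8) × √22.2 = 0.0023 × 13.7496 × 44.50 × 4.7117 = 6.6306 mm/d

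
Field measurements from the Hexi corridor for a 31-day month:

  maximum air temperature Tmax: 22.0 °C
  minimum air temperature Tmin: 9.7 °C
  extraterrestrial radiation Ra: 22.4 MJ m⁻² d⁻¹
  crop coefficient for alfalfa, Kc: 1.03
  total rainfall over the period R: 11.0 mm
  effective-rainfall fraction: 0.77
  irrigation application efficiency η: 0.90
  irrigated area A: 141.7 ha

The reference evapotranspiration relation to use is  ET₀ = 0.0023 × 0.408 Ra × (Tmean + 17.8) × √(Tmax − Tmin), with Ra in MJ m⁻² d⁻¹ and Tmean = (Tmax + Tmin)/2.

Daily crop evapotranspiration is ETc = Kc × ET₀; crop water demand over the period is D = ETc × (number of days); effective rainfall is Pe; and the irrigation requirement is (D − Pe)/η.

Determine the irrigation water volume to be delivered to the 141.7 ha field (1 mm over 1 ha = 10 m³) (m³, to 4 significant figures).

Tmean = (22.0 + 9.7)/2 = 15.85 °C
0.408 Ra = 0.408 × 22.4 = 9.1392 mm/d equivalent
ET₀ = 0.0023 × 9.1392 × (15.85 + 17.8) × √12.3 = 0.0023 × 9.1392 × 33.65 × 3.5071 = 2.4807 mm/d
ETc = Kc × ET₀ = 1.03 × 2.4807 = 2.5551 mm/d
Crop demand D = ETc × 31 d = 2.5551 × 31 = 79.208 mm
Pe = 0.77 × 11.0 = 8.470 mm
D − Pe = 79.208 − 8.470 = 70.738 mm
Gross irrigation = 70.738 / 0.90 = 78.598 mm
Volume = 78.598 mm × 141.7 ha × 10 = 111373.4 m³

111400 m³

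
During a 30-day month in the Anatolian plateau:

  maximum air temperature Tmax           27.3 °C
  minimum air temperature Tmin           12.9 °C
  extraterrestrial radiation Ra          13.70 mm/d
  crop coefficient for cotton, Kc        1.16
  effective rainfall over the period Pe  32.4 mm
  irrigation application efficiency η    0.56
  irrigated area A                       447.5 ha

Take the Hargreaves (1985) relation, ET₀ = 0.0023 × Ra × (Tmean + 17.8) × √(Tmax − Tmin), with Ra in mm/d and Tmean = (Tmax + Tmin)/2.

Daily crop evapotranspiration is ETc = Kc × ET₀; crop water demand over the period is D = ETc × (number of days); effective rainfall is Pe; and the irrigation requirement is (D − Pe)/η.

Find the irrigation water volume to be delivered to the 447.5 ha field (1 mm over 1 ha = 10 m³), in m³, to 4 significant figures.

Tmean = (27.3 + 12.9)/2 = 20.10 °C
ET₀ = 0.0023 × 13.70 × (20.10 + 17.8) × √14.4 = 0.0023 × 13.70 × 37.90 × 3.7947 = 4.5317 mm/d
ETc = Kc × ET₀ = 1.16 × 4.5317 = 5.2568 mm/d
Crop demand D = ETc × 30 d = 5.2568 × 30 = 157.704 mm
D − Pe = 157.704 − 32.4 = 125.304 mm
Gross irrigation = 125.304 / 0.56 = 223.757 mm
Volume = 223.757 mm × 447.5 ha × 10 = 1001312.6 m³

1001000 m³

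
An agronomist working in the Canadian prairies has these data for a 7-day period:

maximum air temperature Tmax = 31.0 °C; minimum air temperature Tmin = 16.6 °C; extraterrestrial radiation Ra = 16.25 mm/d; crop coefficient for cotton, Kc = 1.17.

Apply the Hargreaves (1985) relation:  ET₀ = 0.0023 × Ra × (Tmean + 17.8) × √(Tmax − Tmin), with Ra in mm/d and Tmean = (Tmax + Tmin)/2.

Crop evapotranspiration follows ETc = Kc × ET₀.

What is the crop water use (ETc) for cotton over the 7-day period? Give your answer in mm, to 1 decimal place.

48.3 mm

Tmean = (31.0 + 16.6)/2 = 23.80 °C
ET₀ = 0.0023 × 16.25 × (23.80 + 17.8) × √14.4 = 0.0023 × 16.25 × 41.60 × 3.7947 = 5.9000 mm/d
ETc = Kc × ET₀ = 1.17 × 5.9000 = 6.9030 mm/d
Over 7 days: 6.9030 × 7 = 48.321 mm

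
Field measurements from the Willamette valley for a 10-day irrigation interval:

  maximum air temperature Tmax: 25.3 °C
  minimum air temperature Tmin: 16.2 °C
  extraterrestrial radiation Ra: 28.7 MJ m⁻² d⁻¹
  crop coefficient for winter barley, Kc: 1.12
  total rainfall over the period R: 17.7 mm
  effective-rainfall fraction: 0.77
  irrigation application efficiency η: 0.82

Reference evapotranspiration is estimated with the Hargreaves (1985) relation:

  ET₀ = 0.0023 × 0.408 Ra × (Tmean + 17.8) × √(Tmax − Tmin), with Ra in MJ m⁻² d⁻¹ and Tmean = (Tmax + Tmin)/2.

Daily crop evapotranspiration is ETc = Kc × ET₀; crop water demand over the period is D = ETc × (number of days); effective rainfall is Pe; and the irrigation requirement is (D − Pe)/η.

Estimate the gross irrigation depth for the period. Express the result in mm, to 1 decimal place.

26.2 mm

Tmean = (25.3 + 16.2)/2 = 20.75 °C
0.408 Ra = 0.408 × 28.7 = 11.7096 mm/d equivalent
ET₀ = 0.0023 × 11.7096 × (20.75 + 17.8) × √9.1 = 0.0023 × 11.7096 × 38.55 × 3.0166 = 3.1319 mm/d
ETc = Kc × ET₀ = 1.12 × 3.1319 = 3.5077 mm/d
Crop demand D = ETc × 10 d = 3.5077 × 10 = 35.077 mm
Pe = 0.77 × 17.7 = 13.629 mm
D − Pe = 35.077 − 13.629 = 21.448 mm
Gross irrigation = 21.448 / 0.82 = 26.156 mm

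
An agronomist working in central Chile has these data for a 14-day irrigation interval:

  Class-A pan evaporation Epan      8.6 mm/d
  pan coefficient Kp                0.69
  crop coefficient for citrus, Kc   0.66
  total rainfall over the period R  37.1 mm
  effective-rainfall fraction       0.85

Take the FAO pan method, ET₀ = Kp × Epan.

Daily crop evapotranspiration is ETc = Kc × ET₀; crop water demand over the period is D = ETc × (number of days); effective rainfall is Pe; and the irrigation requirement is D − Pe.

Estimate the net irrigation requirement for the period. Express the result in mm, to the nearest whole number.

ET₀ = 0.69 × 8.6 = 5.9340 mm/d
ETc = Kc × ET₀ = 0.66 × 5.9340 = 3.9164 mm/d
Crop demand D = ETc × 14 d = 3.9164 × 14 = 54.830 mm
Pe = 0.85 × 37.1 = 31.535 mm
D − Pe = 54.830 − 31.535 = 23.295 mm

23 mm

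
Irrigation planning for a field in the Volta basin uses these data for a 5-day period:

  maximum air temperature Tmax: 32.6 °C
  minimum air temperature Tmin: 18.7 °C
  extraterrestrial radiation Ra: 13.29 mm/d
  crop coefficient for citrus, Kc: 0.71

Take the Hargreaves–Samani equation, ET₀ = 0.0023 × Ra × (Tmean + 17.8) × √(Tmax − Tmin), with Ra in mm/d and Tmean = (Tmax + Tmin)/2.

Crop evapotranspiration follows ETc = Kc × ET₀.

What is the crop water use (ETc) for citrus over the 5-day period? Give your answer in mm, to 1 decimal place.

Tmean = (32.6 + 18.7)/2 = 25.65 °C
ET₀ = 0.0023 × 13.29 × (25.65 + 17.8) × √13.9 = 0.0023 × 13.29 × 43.45 × 3.7283 = 4.9517 mm/d
ETc = Kc × ET₀ = 0.71 × 4.9517 = 3.5157 mm/d
Over 5 days: 3.5157 × 5 = 17.579 mm

17.6 mm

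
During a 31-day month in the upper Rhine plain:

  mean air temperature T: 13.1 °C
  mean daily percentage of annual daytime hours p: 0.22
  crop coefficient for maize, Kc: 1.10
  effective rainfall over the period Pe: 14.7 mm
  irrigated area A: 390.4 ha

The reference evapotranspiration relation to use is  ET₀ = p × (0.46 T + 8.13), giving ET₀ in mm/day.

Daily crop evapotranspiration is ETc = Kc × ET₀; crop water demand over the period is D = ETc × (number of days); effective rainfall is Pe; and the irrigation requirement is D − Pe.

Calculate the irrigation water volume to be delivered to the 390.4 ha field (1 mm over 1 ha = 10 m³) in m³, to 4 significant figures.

ET₀ = 0.22 × (0.46 × 13.1 + 8.13) = 0.22 × 14.156 = 3.1143 mm/d
ETc = Kc × ET₀ = 1.10 × 3.1143 = 3.4257 mm/d
Crop demand D = ETc × 31 d = 3.4257 × 31 = 106.197 mm
D − Pe = 106.197 − 14.7 = 91.497 mm
Volume = 91.497 mm × 390.4 ha × 10 = 357204.3 m³

357200 m³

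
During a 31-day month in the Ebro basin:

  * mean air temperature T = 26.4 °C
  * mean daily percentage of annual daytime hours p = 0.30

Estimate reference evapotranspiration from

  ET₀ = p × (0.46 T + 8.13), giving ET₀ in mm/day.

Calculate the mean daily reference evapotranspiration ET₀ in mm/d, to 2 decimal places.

6.08 mm/d

ET₀ = 0.30 × (0.46 × 26.4 + 8.13) = 0.30 × 20.274 = 6.0822 mm/d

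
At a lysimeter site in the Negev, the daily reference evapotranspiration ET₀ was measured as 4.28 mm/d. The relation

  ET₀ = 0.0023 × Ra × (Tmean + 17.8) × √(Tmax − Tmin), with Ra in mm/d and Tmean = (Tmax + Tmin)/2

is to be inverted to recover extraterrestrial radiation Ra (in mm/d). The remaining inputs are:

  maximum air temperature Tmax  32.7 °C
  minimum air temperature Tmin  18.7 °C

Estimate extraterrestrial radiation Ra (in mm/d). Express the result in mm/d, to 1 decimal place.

Tmean = 25.70 °C; √ΔT = 3.7417
Ra = ET₀ / [0.0023 × (Tmean+17.8) × √ΔT] = 4.28 / (0.0023 × 43.50 × 3.7417) = 11.433 mm/d

11.4 mm/d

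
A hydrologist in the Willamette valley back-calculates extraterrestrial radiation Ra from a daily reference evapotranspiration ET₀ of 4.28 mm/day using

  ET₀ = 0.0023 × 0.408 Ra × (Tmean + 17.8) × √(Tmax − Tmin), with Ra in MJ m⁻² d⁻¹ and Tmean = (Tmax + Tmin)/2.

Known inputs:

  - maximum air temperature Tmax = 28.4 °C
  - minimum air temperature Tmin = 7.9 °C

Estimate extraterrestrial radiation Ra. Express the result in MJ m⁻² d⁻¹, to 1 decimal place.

Tmean = (28.4+7.9)/2 = 18.15 °C; ΔT = 20.5
Ra = ET₀ / [0.0023 × 0.408 × (Tmean+17.8) × √ΔT]
   = 4.28 / (0.0023 × 0.408 × 35.95 × 4.5277) = 28.021 MJ m⁻² d⁻¹

28.0 MJ m⁻² d⁻¹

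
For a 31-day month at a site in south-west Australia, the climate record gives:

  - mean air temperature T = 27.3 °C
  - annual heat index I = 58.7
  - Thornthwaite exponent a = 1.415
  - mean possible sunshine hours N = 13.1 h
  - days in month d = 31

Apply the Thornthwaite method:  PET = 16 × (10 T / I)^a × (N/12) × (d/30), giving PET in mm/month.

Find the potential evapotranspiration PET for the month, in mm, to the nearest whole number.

159 mm

10T/I = 10 × 27.3 / 58.7 = 4.6508
(10T/I)^a = 4.6508^1.415 = 8.8014
Uncorrected PET = 16 × 8.8014 = 140.822 mm
Correction = (N/12)(d/30) = (13.1/12)(31/30) = 1.1281
PET = 140.822 × 1.1281 = 158.861 mm/month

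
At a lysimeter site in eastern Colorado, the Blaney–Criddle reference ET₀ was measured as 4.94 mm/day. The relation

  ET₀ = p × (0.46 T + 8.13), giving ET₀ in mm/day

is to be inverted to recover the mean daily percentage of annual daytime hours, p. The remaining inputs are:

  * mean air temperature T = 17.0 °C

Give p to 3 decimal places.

0.310

p = ET₀ / (0.46 T + 8.13) = 4.94 / (0.46 × 17.0 + 8.13) = 4.94 / 15.950 = 0.3097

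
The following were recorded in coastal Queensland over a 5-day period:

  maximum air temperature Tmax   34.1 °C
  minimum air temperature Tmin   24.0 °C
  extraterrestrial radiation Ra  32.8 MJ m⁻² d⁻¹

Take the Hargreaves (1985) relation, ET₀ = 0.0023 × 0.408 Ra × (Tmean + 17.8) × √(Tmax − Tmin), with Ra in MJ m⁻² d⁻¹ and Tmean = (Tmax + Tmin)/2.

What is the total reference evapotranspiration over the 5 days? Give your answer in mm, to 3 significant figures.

Tmean = (34.1 + 24.0)/2 = 29.05 °C
0.408 Ra = 0.408 × 32.8 = 13.3824 mm/d equivalent
ET₀ = 0.0023 × 13.3824 × (29.05 + 17.8) × √10.1 = 0.0023 × 13.3824 × 46.85 × 3.1780 = 4.5827 mm/d
Over 5 days: 4.5827 × 5 = 22.914 mm

22.9 mm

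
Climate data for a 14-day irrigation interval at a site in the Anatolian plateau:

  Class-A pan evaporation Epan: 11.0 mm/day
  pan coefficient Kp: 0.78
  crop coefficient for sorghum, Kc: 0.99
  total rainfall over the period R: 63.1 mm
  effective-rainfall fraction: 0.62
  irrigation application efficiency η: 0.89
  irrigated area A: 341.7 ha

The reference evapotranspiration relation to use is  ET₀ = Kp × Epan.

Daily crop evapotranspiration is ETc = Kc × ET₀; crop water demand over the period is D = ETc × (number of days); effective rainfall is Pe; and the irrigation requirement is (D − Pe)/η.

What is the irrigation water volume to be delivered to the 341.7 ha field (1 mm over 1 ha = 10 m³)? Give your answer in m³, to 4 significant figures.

ET₀ = 0.78 × 11.0 = 8.5800 mm/d
ETc = Kc × ET₀ = 0.99 × 8.5800 = 8.4942 mm/d
Crop demand D = ETc × 14 d = 8.4942 × 14 = 118.919 mm
Pe = 0.62 × 63.1 = 39.122 mm
D − Pe = 118.919 − 39.122 = 79.797 mm
Gross irrigation = 79.797 / 0.89 = 89.660 mm
Volume = 89.660 mm × 341.7 ha × 10 = 306368.2 m³

306400 m³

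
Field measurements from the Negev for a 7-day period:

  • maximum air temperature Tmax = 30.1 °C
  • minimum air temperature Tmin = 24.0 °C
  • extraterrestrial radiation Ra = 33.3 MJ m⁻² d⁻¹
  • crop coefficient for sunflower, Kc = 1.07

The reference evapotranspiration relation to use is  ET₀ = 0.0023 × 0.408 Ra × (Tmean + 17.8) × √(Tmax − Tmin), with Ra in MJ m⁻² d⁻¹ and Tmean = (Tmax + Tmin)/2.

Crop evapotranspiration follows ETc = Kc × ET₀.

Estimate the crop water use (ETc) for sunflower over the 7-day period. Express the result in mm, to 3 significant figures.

Tmean = (30.1 + 24.0)/2 = 27.05 °C
0.408 Ra = 0.408 × 33.3 = 13.5864 mm/d equivalent
ET₀ = 0.0023 × 13.5864 × (27.05 + 17.8) × √6.1 = 0.0023 × 13.5864 × 44.85 × 2.4698 = 3.4614 mm/d
ETc = Kc × ET₀ = 1.07 × 3.4614 = 3.7037 mm/d
Over 7 days: 3.7037 × 7 = 25.926 mm

25.9 mm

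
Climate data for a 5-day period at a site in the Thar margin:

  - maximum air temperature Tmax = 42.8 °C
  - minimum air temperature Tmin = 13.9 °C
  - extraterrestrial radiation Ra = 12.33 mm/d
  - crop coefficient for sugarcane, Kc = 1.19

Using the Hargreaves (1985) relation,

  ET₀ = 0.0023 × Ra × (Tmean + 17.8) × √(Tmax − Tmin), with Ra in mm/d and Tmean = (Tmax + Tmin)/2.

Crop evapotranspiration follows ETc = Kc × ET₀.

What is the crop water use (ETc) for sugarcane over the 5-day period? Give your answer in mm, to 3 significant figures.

41.9 mm

Tmean = (42.8 + 13.9)/2 = 28.35 °C
ET₀ = 0.0023 × 12.33 × (28.35 + 17.8) × √28.9 = 0.0023 × 12.33 × 46.15 × 5.3759 = 7.0358 mm/d
ETc = Kc × ET₀ = 1.19 × 7.0358 = 8.3726 mm/d
Over 5 days: 8.3726 × 5 = 41.863 mm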